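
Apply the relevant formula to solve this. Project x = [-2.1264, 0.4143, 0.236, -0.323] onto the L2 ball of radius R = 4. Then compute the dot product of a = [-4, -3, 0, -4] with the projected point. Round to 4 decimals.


Step 1: Compute ||x|| (intermediates to 6 decimals).
||x|| = sqrt((-2.1264)^2 + 0.4143^2 + 0.236^2 + (-0.323)^2) = 2.203008
Step 2: Project.
Since ||x|| <= R, proj = x (no scaling needed).
proj(x) = [-2.1264, 0.4143, 0.236, -0.323]
Step 3: Dot product.
a^T * proj(x) = -4*(-2.1264) - 3*0.4143 + 0*0.236 - 4*(-0.323) = 8.5547


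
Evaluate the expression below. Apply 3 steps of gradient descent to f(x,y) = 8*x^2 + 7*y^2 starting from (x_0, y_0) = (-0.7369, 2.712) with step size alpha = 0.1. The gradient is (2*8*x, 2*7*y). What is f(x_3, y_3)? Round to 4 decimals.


Gradient descent on f(x,y) = 8*x^2 + 7*y^2.
Starting point: (-0.7369, 2.712), alpha = 0.1
Step 1: grad_x = 2*8*-0.7369 = -11.7904, grad_y = 2*7*2.712 = 37.968
  x_1 = -0.7369 - 0.1*-11.7904 = 0.4421
  y_1 = 2.712 - 0.1*37.968 = -1.0848
Step 2: grad_x = 2*8*0.4421 = 7.0742, grad_y = 2*7*-1.0848 = -15.1872
  x_2 = 0.4421 - 0.1*7.0742 = -0.2653
  y_2 = -1.0848 - 0.1*-15.1872 = 0.4339
Step 3: grad_x = 2*8*-0.2653 = -4.2445, grad_y = 2*7*0.4339 = 6.0749
  x_3 = -0.2653 - 0.1*-4.2445 = 0.1592
  y_3 = 0.4339 - 0.1*6.0749 = -0.1736
f(0.1592, -0.1736) = 8*0.1592^2 + 7*(-0.1736)^2 = 0.4136


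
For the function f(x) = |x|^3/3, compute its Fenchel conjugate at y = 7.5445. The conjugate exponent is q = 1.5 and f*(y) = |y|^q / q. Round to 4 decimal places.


The conjugate exponent q satisfies 1/p + 1/q = 1.
p = 3, so q = 3/(3 - 1) = 1.5
|y|^q = 7.5445^1.5 = 20.7227
f*(7.5445) = 20.7227 / 1.5 = 13.8151


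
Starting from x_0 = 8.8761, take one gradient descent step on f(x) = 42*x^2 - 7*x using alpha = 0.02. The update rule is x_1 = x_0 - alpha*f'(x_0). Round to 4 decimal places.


We compute the gradient at x_0 and apply the update.
f'(x) = 84*x - 7
f'(8.8761) = 84*8.8761 - 7 = 738.5924
x_1 = 8.8761 - 0.02*738.5924 = -5.8957


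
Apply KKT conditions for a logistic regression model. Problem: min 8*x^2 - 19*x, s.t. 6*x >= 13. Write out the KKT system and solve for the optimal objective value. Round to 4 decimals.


Step 1: Try lambda = 0 (constraint inactive).
x_unc = 19/(2*8) = 1.1875
Check: 6*1.1875 = 7.125 < 13 -- violated!
Step 2: Constraint must be active: 6*x = 13
x* = 13/6 = 2.1667 (rounded; the exact value 13/6 is used below)
lambda = (2*8*(13/6) - 19)/6 = 2.6111
Step 3: Compute optimal value.
f(x*) = 8*(13/6)^2 - 19*(13/6) = -3.6111


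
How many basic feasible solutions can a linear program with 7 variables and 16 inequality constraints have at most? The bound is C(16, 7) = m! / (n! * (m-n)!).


Each vertex corresponds to some choice of n active constraints out of m, so the number of vertices is at most C(m, n) = m! / (n!(m-n)!).
m = 16, n = 7
Numerator: 16 * 15 * 14 * 13 * 12 * 11 * 10
Denominator: 7! = 5040
C(16, 7) = 11440


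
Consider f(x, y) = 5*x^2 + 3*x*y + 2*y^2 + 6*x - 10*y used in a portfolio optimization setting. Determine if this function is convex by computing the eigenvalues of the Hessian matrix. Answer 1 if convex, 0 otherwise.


The Hessian of f(x,y) = 5*x^2 + 3*x*y + 2*y^2 + 6*x - 10*y is:
H = [[10, 3], [3, 4]]
Trace = 10 + 4 = 14
Determinant = 10*4 - (3)^2 = 31
Discriminant = (14)^2 - 4*31 = 72.0
Eigenvalues: lambda_1 = 2.7574, lambda_2 = 11.2426
The function is convex.

1


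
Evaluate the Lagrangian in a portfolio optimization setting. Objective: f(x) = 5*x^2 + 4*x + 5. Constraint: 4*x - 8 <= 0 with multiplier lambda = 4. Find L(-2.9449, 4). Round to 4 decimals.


Step 1: Evaluate f(x).
f(-2.9449) = 5*(-2.9449)^2 + 4*(-2.9449) + 5 = 36.5826
Step 2: Evaluate g(x).
g(-2.9449) = 4*-2.9449 - 8 = -19.7796
Step 3: Compute Lagrangian.
L = 36.5826 + 4*-19.7796 = -42.5358


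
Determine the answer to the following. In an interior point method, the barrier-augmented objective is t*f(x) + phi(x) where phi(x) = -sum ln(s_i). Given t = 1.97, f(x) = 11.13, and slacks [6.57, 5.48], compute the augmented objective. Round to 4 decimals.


Step 1: Compute log-barrier.
ln values: [1.8825, 1.7011]
phi = -(1.8825 + 1.7011) = -3.5836
Step 2: Compute augmented objective.
t*f(x) = 1.97*11.13 = 21.9261
Total = 21.9261 - 3.5836 = 18.3425


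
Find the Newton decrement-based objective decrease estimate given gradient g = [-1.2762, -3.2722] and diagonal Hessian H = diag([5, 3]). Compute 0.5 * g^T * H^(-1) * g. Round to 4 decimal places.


Step 1: H is diagonal, so H^(-1) * g = [-0.2552, -1.0907].
Step 2: g^T H^(-1) g = sum_i g_i^2 / H_ii
  = (-1.2762)^2/5 + (-3.2722)^2/3
  = 0.3257 + 3.5691 = 3.8948
Step 3: Objective decrease = 0.5 * g^T H^(-1) g = 1.9474


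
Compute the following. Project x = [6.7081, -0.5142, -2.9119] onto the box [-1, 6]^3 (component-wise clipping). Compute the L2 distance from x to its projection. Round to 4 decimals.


Project each component onto [-1, 6].
clip(6.7081) = 6.0, clip(-0.5142) = -0.5142, clip(-2.9119) = -1.0
Projection = [6.0, -0.5142, -1.0]
Squared diffs: [0.5014, 0.0, 3.6554]
Distance = sqrt(4.1568) = 2.0388


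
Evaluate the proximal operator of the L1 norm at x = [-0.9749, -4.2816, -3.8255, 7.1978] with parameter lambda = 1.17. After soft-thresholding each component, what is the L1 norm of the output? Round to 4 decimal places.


Soft-thresholding with lambda = 1.17:
prox(-0.9749) = sign(-0.9749)*max(|-0.9749| - 1.17, 0) = 0.0
prox(-4.2816) = sign(-4.2816)*max(|-4.2816| - 1.17, 0) = -3.1116
prox(-3.8255) = sign(-3.8255)*max(|-3.8255| - 1.17, 0) = -2.6555
prox(7.1978) = sign(7.1978)*max(|7.1978| - 1.17, 0) = 6.0278
prox(x) = [0.0, -3.1116, -2.6555, 6.0278]
||prox(x)||_1 = 0.0 + 3.1116 + 2.6555 + 6.0278 = 11.7949


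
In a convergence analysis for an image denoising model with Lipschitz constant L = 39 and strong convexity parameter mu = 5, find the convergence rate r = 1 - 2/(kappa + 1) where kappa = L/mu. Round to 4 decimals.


Step 1: Compute the condition number.
kappa = L/mu = 39/5 = 7.8
Step 2: Compute the convergence rate.
r = 1 - 2/(kappa + 1) = 1 - 2*mu/(L + mu) = (L - mu)/(L + mu) = 34/44 = 0.7727


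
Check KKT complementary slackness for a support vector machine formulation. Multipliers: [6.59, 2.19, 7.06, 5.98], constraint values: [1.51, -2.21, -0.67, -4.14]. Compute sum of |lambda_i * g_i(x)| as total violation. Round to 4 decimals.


KKT complementary slackness check:
lambda_1 * g_1 = 6.59 * 1.51 = 9.9509
lambda_2 * g_2 = 2.19 * -2.21 = -4.8399
lambda_3 * g_3 = 7.06 * -0.67 = -4.7302
lambda_4 * g_4 = 5.98 * -4.14 = -24.7572
Total violation = 9.9509 + 4.8399 + 4.7302 + 24.7572 = 44.2782


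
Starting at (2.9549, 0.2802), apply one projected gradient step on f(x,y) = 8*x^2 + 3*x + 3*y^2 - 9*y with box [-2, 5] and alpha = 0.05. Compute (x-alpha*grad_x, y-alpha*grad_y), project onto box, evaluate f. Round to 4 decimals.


Step 1: Compute gradient at (2.9549, 0.2802).
grad_x = 2*8*2.9549 + 3 = 50.2784
grad_y = 2*3*0.2802 - 9 = -7.3188
Step 2: Gradient step.
x_raw = 2.9549 - 0.05*50.2784 = 0.441
y_raw = 0.2802 - 0.05*-7.3188 = 0.6461
Step 3: Project onto [-2, 5].
x_proj = clip(0.441) = 0.441
y_proj = clip(0.6461) = 0.6461
Step 4: Evaluate f.
f(0.441, 0.6461) = -1.6841


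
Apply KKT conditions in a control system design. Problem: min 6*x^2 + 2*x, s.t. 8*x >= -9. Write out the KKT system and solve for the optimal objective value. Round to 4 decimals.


Step 1: Try lambda = 0 (constraint inactive).
Stationarity: 2*6*x + 2 = 0
x* = -2/(2*6) = -1/6 = -0.1667 (rounded; the exact value -1/6 is used below)
Check constraint: 8*-0.1667 = -1.3336 >= -9 -- satisfied.
Step 2: Compute optimal value.
f(x*) = 6*(-1/6)^2 + 2*(-1/6) = -0.1667


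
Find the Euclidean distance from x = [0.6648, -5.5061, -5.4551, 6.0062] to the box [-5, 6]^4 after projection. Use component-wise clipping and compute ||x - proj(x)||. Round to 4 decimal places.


Project each component onto [-5, 6].
clip(0.6648) = 0.6648, clip(-5.5061) = -5.0, clip(-5.4551) = -5.0, clip(6.0062) = 6.0
Projection = [0.6648, -5.0, -5.0, 6.0]
Squared diffs: [0.0, 0.2561, 0.2071, 0.0]
Distance = sqrt(0.4632) = 0.6807


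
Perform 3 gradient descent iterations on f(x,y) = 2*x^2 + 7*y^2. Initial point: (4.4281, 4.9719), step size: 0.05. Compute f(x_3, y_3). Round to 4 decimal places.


Gradient descent on f(x,y) = 2*x^2 + 7*y^2.
Starting point: (4.4281, 4.9719), alpha = 0.05
Step 1: grad_x = 2*2*4.4281 = 17.7124, grad_y = 2*7*4.9719 = 69.6066
  x_1 = 4.4281 - 0.05*17.7124 = 3.5425
  y_1 = 4.9719 - 0.05*69.6066 = 1.4916
Step 2: grad_x = 2*2*3.5425 = 14.1699, grad_y = 2*7*1.4916 = 20.882
  x_2 = 3.5425 - 0.05*14.1699 = 2.834
  y_2 = 1.4916 - 0.05*20.882 = 0.4475
Step 3: grad_x = 2*2*2.834 = 11.3359, grad_y = 2*7*0.4475 = 6.2646
  x_3 = 2.834 - 0.05*11.3359 = 2.2672
  y_3 = 0.4475 - 0.05*6.2646 = 0.1342
f(2.2672, 0.1342) = 2*2.2672^2 + 7*0.1342^2 = 10.4064


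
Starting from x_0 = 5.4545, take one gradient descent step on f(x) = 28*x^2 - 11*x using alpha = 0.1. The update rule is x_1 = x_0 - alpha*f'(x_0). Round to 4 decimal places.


We compute the gradient at x_0 and apply the update.
f'(x) = 56*x - 11
f'(5.4545) = 56*5.4545 - 11 = 294.452
x_1 = 5.4545 - 0.1*294.452 = -23.9907


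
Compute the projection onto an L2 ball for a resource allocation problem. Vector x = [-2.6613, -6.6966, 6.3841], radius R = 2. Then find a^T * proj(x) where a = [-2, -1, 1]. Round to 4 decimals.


Step 1: Compute ||x|| (intermediates to 6 decimals).
||x|| = sqrt((-2.6613)^2 + (-6.6966)^2 + 6.3841^2) = 9.627238
Step 2: Project.
Since ||x|| > R, scale = R/||x|| = 2/9.627238 = 0.207744, proj(x) = scale * x
proj(x) = [-0.552869, -1.391178, 1.326258]
Step 3: Dot product.
a^T * proj(x) = -2*(-0.552869) - 1*(-1.391178) + 1*1.326258 = 3.8232


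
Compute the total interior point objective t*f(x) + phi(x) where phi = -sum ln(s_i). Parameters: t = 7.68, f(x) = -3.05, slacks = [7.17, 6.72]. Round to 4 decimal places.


Step 1: Compute log-barrier.
ln values: [1.9699, 1.9051]
phi = -(1.9699 + 1.9051) = -3.875
Step 2: Compute augmented objective.
t*f(x) = 7.68*-3.05 = -23.424
Total = -23.424 - 3.875 = -27.299


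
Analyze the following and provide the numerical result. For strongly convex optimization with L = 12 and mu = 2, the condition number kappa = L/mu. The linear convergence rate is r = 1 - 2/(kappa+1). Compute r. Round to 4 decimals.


Step 1: Compute the condition number.
kappa = L/mu = 12/2 = 6.0
Step 2: Compute the convergence rate.
r = 1 - 2/(kappa + 1) = 1 - 2*mu/(L + mu) = (L - mu)/(L + mu) = 10/14 = 0.7143


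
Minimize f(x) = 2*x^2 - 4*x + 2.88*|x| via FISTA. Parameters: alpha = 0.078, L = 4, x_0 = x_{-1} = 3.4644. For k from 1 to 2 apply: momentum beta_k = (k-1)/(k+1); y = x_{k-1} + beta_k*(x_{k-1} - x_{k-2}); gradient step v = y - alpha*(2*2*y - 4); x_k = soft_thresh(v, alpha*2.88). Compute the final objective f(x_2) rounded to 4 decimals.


FISTA on f(x) = 2*x^2 - 4*x + 2.88*|x|
L = 4, alpha = 0.078
Iteration 1: beta = 0.0, y = 3.4644 + 0.0*(3.4644 - 3.4644) = 3.4644
  grad(y) = 9.8576, v = y - alpha*grad = 2.6955
  prox(v) = soft_thresh(2.6955, 0.2246) = 2.4709
Iteration 2: beta = 0.3333, y = 2.4709 + 0.3333*(2.4709 - 3.4644) = 2.1397
  grad(y) = 4.5588, v = y - alpha*grad = 1.7841
  prox(v) = soft_thresh(1.7841, 0.2246) = 1.5595
f(x_2) = 2*1.5595^2 - 4*1.5595 + 2.88*|1.5595| = 3.1173


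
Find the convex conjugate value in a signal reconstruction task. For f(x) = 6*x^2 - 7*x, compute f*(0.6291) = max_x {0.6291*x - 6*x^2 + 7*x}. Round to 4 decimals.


f*(y) = sup_x {y*x - a*x^2 - b*x} = sup_x {(y-b)*x - a*x^2}
FOC: (y - b) - 2a*x = 0 => x* = (y - b)/(2a)
x* = (0.6291 + 7)/(2*6) = 0.6358
f*(0.6291) = (y-b)^2/(4a) = (0.6291 + 7)^2/(4*6)
= 58.2032/24 = 2.4251


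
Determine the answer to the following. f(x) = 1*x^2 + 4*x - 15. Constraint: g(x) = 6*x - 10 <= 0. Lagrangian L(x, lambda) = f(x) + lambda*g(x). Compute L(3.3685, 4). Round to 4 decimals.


Step 1: Evaluate f(x).
f(3.3685) = 1*3.3685^2 + 4*3.3685 - 15 = 9.8208
Step 2: Evaluate g(x).
g(3.3685) = 6*3.3685 - 10 = 10.211
Step 3: Compute Lagrangian.
L = 9.8208 + 4*10.211 = 50.6648


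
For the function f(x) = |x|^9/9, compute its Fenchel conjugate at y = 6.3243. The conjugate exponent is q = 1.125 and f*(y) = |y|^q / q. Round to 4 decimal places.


The conjugate exponent q satisfies 1/p + 1/q = 1.
p = 9, so q = 9/(9 - 1) = 1.125
|y|^q = 6.3243^1.125 = 7.9641
f*(6.3243) = 7.9641 / 1.125 = 7.0792


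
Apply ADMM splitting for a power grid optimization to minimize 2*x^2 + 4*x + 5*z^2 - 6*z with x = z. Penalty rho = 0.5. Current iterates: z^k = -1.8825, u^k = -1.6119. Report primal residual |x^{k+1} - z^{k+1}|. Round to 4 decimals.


ADMM iteration with rho = 0.5, z^k = -1.8825, u^k = -1.6119
Step 1: x-update.
Minimize 2*x^2 + 4*x + (0.5/2)*(x + 1.8825 - 1.6119)^2
FOC: (2*2 + 0.5)*x = -4 + 0.5*(-1.8825 + 1.6119)
x^{k+1} = -0.919
Step 2: z-update.
Minimize 5*z^2 - 6*z + (0.5/2)*(-0.919 - z - 1.6119)^2
FOC: (2*5 + 0.5)*z = 6 + 0.5*(-0.919 - 1.6119)
z^{k+1} = 0.4509
Step 3: u-update.
u^{k+1} = -1.6119 - 0.919 - 0.4509 = -2.9818
Step 4: Primal residual = |-0.919 - 0.4509| = 1.3699


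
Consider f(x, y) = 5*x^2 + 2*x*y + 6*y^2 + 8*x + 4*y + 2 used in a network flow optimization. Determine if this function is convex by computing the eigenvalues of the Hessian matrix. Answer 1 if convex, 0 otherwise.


The Hessian of f(x,y) = 5*x^2 + 2*x*y + 6*y^2 + 8*x + 4*y + 2 is:
H = [[10, 2], [2, 12]]
Trace = 10 + 12 = 22
Determinant = 10*12 - (2)^2 = 116
Discriminant = (22)^2 - 4*116 = 20.0
Eigenvalues: lambda_1 = 8.7639, lambda_2 = 13.2361
The function is convex.

1


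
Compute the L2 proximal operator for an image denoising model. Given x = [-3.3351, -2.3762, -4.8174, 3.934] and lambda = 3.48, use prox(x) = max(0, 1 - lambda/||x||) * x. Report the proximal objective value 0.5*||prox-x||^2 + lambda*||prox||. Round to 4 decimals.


Step 1: Compute ||x||.
||x|| = 7.4467
Step 2: Compute scaling factor.
scale = max(0, 1 - 3.48/7.4467) = 0.5327
Step 3: prox(x) = [-1.7765, -1.2657, -2.5661, 2.0956]
||prox(x)|| = 3.9667
Step 4: Proximal objective.
0.5*||prox-x||^2 = 6.0552
lambda*||prox|| = 13.8041
Total = 19.8592


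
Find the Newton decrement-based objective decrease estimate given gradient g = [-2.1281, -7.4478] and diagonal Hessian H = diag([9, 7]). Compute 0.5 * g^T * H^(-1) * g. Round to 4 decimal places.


Step 1: H is diagonal, so H^(-1) * g = [-0.2365, -1.064].
Step 2: g^T H^(-1) g = sum_i g_i^2 / H_ii
  = (-2.1281)^2/9 + (-7.4478)^2/7
  = 0.5032 + 7.9242 = 8.4274
Step 3: Objective decrease = 0.5 * g^T H^(-1) g = 4.2137


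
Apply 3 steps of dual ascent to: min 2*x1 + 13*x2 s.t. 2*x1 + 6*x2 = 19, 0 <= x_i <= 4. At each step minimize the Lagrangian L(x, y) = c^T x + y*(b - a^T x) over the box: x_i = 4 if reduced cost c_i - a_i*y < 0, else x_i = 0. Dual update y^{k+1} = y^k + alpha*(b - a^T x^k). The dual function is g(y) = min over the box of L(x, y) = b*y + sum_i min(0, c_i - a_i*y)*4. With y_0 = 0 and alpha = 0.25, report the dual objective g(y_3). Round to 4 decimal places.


Dual ascent for LP: min 2*x1 + 13*x2, 2*x1 + 6*x2 = 19, 0 <= x_i <= 4
Step 1: y^k = 0.0, reduced costs: (2.0, 13.0)
  x^k = (0.0, 0.0), subgradient = b - a^T x = 19.0
  y^{k+1} = 0.0 + 0.25*19.0 = 4.75
Step 2: y^k = 4.75, reduced costs: (-7.5, -15.5)
  x^k = (4.0, 4.0), subgradient = b - a^T x = -13.0
  y^{k+1} = 4.75 + 0.25*-13.0 = 1.5
Step 3: y^k = 1.5, reduced costs: (-1.0, 4.0)
  x^k = (4.0, 0.0), subgradient = b - a^T x = 11.0
  y^{k+1} = 1.5 + 0.25*11.0 = 4.25
Dual objective at y_3 = 4.25: reduced costs (-6.5, -12.5), box minimizer x = (4.0, 4.0)
g(y_3) = b*y + (c1 - a1*y)*x1 + (c2 - a2*y)*x2 = 19*4.25 + (-6.5)*4.0 + (-12.5)*4.0 = 80.75 - 26.0 - 50.0 = 4.75


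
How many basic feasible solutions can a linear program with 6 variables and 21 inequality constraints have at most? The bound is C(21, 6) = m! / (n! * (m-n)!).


Each vertex corresponds to some choice of n active constraints out of m, so the number of vertices is at most C(m, n) = m! / (n!(m-n)!).
m = 21, n = 6
Numerator: 21 * 20 * 19 * 18 * 17 * 16
Denominator: 6! = 720
C(21, 6) = 54264


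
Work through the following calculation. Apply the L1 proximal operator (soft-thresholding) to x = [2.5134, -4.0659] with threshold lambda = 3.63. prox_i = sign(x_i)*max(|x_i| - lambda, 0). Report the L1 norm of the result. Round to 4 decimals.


Soft-thresholding with lambda = 3.63:
prox(2.5134) = sign(2.5134)*max(|2.5134| - 3.63, 0) = 0.0
prox(-4.0659) = sign(-4.0659)*max(|-4.0659| - 3.63, 0) = -0.4359
prox(x) = [0.0, -0.4359]
||prox(x)||_1 = 0.0 + 0.4359 = 0.4359


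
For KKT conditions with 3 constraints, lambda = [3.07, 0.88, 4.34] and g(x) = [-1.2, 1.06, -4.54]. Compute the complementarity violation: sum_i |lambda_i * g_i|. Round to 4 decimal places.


KKT complementary slackness check:
lambda_1 * g_1 = 3.07 * -1.2 = -3.684
lambda_2 * g_2 = 0.88 * 1.06 = 0.9328
lambda_3 * g_3 = 4.34 * -4.54 = -19.7036
Total violation = 3.684 + 0.9328 + 19.7036 = 24.3204


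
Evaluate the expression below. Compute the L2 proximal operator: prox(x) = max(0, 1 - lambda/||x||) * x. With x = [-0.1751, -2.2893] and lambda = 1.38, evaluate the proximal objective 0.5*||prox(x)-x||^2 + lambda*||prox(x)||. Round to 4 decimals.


Step 1: Compute ||x||.
||x|| = 2.296
Step 2: Compute scaling factor.
scale = max(0, 1 - 1.38/2.296) = 0.399
Step 3: prox(x) = [-0.0699, -0.9133]
||prox(x)|| = 0.916
Step 4: Proximal objective.
0.5*||prox-x||^2 = 0.9522
lambda*||prox|| = 1.2641
Total = 2.2163


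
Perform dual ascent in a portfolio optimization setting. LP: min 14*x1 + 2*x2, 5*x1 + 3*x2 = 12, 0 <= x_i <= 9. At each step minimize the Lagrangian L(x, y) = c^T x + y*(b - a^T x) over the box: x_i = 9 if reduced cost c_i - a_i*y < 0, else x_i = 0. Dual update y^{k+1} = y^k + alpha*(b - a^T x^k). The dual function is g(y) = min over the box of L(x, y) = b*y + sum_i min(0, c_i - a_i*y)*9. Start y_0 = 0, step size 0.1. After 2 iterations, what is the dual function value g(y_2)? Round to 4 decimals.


Dual ascent for LP: min 14*x1 + 2*x2, 5*x1 + 3*x2 = 12, 0 <= x_i <= 9
Step 1: y^k = 0.0, reduced costs: (14.0, 2.0)
  x^k = (0.0, 0.0), subgradient = b - a^T x = 12.0
  y^{k+1} = 0.0 + 0.1*12.0 = 1.2
Step 2: y^k = 1.2, reduced costs: (8.0, -1.6)
  x^k = (0.0, 9.0), subgradient = b - a^T x = -15.0
  y^{k+1} = 1.2 + 0.1*-15.0 = -0.3
Dual objective at y_2 = -0.3: reduced costs (15.5, 2.9), box minimizer x = (0.0, 0.0)
g(y_2) = b*y + (c1 - a1*y)*x1 + (c2 - a2*y)*x2 = 12*(-0.3) + 15.5*0.0 + 2.9*0.0 = -3.6 + 0.0 + 0.0 = -3.6


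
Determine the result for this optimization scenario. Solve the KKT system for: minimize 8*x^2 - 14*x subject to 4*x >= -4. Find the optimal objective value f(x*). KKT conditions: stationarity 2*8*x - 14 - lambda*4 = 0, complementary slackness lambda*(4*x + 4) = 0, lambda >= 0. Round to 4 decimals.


Step 1: Try lambda = 0 (constraint inactive).
Stationarity: 2*8*x - 14 = 0
x* = 14/(2*8) = 0.875
Check constraint: 4*0.875 = 3.5 >= -4 -- satisfied.
Step 2: Compute optimal value.
f(x*) = 8*0.875^2 - 14*0.875 = -6.125


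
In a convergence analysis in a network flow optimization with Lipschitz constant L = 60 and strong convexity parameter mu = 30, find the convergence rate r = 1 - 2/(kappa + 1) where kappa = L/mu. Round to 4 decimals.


Step 1: Compute the condition number.
kappa = L/mu = 60/30 = 2.0
Step 2: Compute the convergence rate.
r = 1 - 2/(kappa + 1) = 1 - 2*mu/(L + mu) = (L - mu)/(L + mu) = 30/90 = 0.3333


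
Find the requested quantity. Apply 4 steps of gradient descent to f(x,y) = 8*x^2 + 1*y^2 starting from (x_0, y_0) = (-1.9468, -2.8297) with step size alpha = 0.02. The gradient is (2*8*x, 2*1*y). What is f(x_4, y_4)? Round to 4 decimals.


Gradient descent on f(x,y) = 8*x^2 + 1*y^2.
Starting point: (-1.9468, -2.8297), alpha = 0.02
Step 1: grad_x = 2*8*-1.9468 = -31.1488, grad_y = 2*1*-2.8297 = -5.6594
  x_1 = -1.9468 - 0.02*-31.1488 = -1.3238
  y_1 = -2.8297 - 0.02*-5.6594 = -2.7165
Step 2: grad_x = 2*8*-1.3238 = -21.1812, grad_y = 2*1*-2.7165 = -5.433
  x_2 = -1.3238 - 0.02*-21.1812 = -0.9002
  y_2 = -2.7165 - 0.02*-5.433 = -2.6079
Step 3: grad_x = 2*8*-0.9002 = -14.4032, grad_y = 2*1*-2.6079 = -5.2157
  x_3 = -0.9002 - 0.02*-14.4032 = -0.6121
  y_3 = -2.6079 - 0.02*-5.2157 = -2.5035
Step 4: grad_x = 2*8*-0.6121 = -9.7942, grad_y = 2*1*-2.5035 = -5.0071
  x_4 = -0.6121 - 0.02*-9.7942 = -0.4163
  y_4 = -2.5035 - 0.02*-5.0071 = -2.4034
f(-0.4163, -2.4034) = 8*(-0.4163)^2 + 1*(-2.4034)^2 = 7.1624


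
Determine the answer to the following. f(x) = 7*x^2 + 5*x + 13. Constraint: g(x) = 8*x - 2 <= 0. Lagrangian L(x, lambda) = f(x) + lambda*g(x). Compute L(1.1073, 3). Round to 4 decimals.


Step 1: Evaluate f(x).
f(1.1073) = 7*1.1073^2 + 5*1.1073 + 13 = 27.1193
Step 2: Evaluate g(x).
g(1.1073) = 8*1.1073 - 2 = 6.8584
Step 3: Compute Lagrangian.
L = 27.1193 + 3*6.8584 = 47.6945


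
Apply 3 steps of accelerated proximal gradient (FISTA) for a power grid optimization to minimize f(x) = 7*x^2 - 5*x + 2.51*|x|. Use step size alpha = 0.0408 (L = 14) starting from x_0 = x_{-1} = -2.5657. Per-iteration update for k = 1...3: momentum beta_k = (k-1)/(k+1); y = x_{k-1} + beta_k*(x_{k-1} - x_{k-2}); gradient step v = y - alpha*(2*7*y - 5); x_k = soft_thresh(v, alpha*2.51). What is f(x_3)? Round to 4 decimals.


FISTA on f(x) = 7*x^2 - 5*x + 2.51*|x|
L = 14, alpha = 0.0408
Iteration 1: beta = 0.0, y = -2.5657 + 0.0*(-2.5657 + 2.5657) = -2.5657
  grad(y) = -40.9198, v = y - alpha*grad = -0.8962
  prox(v) = soft_thresh(-0.8962, 0.1024) = -0.7938
Iteration 2: beta = 0.3333, y = -0.7938 + 0.3333*(-0.7938 + 2.5657) = -0.2031
  grad(y) = -7.8437, v = y - alpha*grad = 0.1169
  prox(v) = soft_thresh(0.1169, 0.1024) = 0.0145
Iteration 3: beta = 0.5, y = 0.0145 + 0.5*(0.0145 + 0.7938) = 0.4186
  grad(y) = 0.8607, v = y - alpha*grad = 0.3835
  prox(v) = soft_thresh(0.3835, 0.1024) = 0.2811
f(x_3) = 7*0.2811^2 - 5*0.2811 + 2.51*|0.2811| = -0.1468


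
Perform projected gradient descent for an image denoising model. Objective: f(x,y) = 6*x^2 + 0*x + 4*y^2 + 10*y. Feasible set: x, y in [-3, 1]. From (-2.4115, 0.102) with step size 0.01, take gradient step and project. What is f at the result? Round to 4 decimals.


Step 1: Compute gradient at (-2.4115, 0.102).
grad_x = 2*6*-2.4115 + 0 = -28.938
grad_y = 2*4*0.102 + 10 = 10.816
Step 2: Gradient step.
x_raw = -2.4115 - 0.01*-28.938 = -2.1221
y_raw = 0.102 - 0.01*10.816 = -0.0062
Step 3: Project onto [-3, 1].
x_proj = clip(-2.1221) = -2.1221
y_proj = clip(-0.0062) = -0.0062
Step 4: Evaluate f.
f(-2.1221, -0.0062) = 26.9589


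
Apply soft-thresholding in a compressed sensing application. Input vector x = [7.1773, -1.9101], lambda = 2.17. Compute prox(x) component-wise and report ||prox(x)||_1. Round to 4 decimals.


Soft-thresholding with lambda = 2.17:
prox(7.1773) = sign(7.1773)*max(|7.1773| - 2.17, 0) = 5.0073
prox(-1.9101) = sign(-1.9101)*max(|-1.9101| - 2.17, 0) = 0.0
prox(x) = [5.0073, 0.0]
||prox(x)||_1 = 5.0073 + 0.0 = 5.0073


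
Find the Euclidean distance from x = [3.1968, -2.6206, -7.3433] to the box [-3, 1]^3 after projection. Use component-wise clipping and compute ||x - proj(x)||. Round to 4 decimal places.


Project each component onto [-3, 1].
clip(3.1968) = 1.0, clip(-2.6206) = -2.6206, clip(-7.3433) = -3.0
Projection = [1.0, -2.6206, -3.0]
Squared diffs: [4.8259, 0.0, 18.8643]
Distance = sqrt(23.6902) = 4.8673


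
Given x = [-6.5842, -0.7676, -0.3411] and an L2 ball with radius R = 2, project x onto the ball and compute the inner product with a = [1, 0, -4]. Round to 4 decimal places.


Step 1: Compute ||x|| (intermediates to 6 decimals).
||x|| = sqrt((-6.5842)^2 + (-0.7676)^2 + (-0.3411)^2) = 6.637563
Step 2: Project.
Since ||x|| > R, scale = R/||x|| = 2/6.637563 = 0.301315, proj(x) = scale * x
proj(x) = [-1.983918, -0.231289, -0.102779]
Step 3: Dot product.
a^T * proj(x) = 1*(-1.983918) + 0*(-0.231289) - 4*(-0.102779) = -1.5728


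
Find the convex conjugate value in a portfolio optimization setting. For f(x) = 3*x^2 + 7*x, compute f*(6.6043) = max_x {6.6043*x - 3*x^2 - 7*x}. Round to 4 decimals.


f*(y) = sup_x {y*x - a*x^2 - b*x} = sup_x {(y-b)*x - a*x^2}
FOC: (y - b) - 2a*x = 0 => x* = (y - b)/(2a)
x* = (6.6043 - 7)/(2*3) = -0.066
f*(6.6043) = (y-b)^2/(4a) = (6.6043 - 7)^2/(4*3)
= 0.1566/12 = 0.013


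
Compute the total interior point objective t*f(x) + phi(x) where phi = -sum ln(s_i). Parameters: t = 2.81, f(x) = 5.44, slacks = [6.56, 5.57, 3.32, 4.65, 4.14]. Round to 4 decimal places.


Step 1: Compute log-barrier.
ln values: [1.881, 1.7174, 1.2, 1.5369, 1.4207]
phi = -(1.881 + 1.7174 + 1.2 + 1.5369 + 1.4207) = -7.7559
Step 2: Compute augmented objective.
t*f(x) = 2.81*5.44 = 15.2864
Total = 15.2864 - 7.7559 = 7.5305


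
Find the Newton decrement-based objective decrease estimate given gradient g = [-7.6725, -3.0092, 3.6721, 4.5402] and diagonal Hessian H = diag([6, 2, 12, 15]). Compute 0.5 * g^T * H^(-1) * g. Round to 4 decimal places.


Step 1: H is diagonal, so H^(-1) * g = [-1.2788, -1.5046, 0.306, 0.3027].
Step 2: g^T H^(-1) g = sum_i g_i^2 / H_ii
  = (-7.6725)^2/6 + (-3.0092)^2/2 + (3.6721)^2/12 + (4.5402)^2/15
  = 9.8112 + 4.5276 + 1.1237 + 1.3742 = 16.8368
Step 3: Objective decrease = 0.5 * g^T H^(-1) g = 8.4184


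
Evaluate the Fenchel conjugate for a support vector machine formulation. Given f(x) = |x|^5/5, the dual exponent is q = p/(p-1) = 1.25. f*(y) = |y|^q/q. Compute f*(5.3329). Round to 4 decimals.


The conjugate exponent q satisfies 1/p + 1/q = 1.
p = 5, so q = 5/(5 - 1) = 1.25
|y|^q = 5.3329^1.25 = 8.1041
f*(5.3329) = 8.1041 / 1.25 = 6.4833


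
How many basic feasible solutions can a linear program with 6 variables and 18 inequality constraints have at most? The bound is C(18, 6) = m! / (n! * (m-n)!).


Each vertex corresponds to some choice of n active constraints out of m, so the number of vertices is at most C(m, n) = m! / (n!(m-n)!).
m = 18, n = 6
Numerator: 18 * 17 * 16 * 15 * 14 * 13
Denominator: 6! = 720
C(18, 6) = 18564


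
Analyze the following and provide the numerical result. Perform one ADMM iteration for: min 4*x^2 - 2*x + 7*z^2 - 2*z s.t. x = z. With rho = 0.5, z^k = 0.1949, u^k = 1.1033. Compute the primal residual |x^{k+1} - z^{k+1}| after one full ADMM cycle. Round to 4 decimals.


ADMM iteration with rho = 0.5, z^k = 0.1949, u^k = 1.1033
Step 1: x-update.
Minimize 4*x^2 - 2*x + (0.5/2)*(x - 0.1949 + 1.1033)^2
FOC: (2*4 + 0.5)*x = 2 + 0.5*(0.1949 - 1.1033)
x^{k+1} = 0.1819
Step 2: z-update.
Minimize 7*z^2 - 2*z + (0.5/2)*(0.1819 - z + 1.1033)^2
FOC: (2*7 + 0.5)*z = 2 + 0.5*(0.1819 + 1.1033)
z^{k+1} = 0.1822
Step 3: u-update.
u^{k+1} = 1.1033 + 0.1819 - 0.1822 = 1.1029
Step 4: Primal residual = |0.1819 - 0.1822| = 0.0004


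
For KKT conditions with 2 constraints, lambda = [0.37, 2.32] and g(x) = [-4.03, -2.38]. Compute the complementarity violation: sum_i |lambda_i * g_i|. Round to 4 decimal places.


KKT complementary slackness check:
lambda_1 * g_1 = 0.37 * -4.03 = -1.4911
lambda_2 * g_2 = 2.32 * -2.38 = -5.5216
Total violation = 1.4911 + 5.5216 = 7.0127


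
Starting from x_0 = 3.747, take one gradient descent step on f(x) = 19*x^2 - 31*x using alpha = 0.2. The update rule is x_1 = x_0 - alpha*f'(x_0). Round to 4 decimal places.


We compute the gradient at x_0 and apply the update.
f'(x) = 38*x - 31
f'(3.747) = 38*3.747 - 31 = 111.386
x_1 = 3.747 - 0.2*111.386 = -18.5302


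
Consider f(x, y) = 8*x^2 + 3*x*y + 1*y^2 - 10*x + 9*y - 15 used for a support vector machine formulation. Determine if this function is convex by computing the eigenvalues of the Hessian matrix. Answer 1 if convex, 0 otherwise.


The Hessian of f(x,y) = 8*x^2 + 3*x*y + 1*y^2 - 10*x + 9*y - 15 is:
H = [[16, 3], [3, 2]]
Trace = 16 + 2 = 18
Determinant = 16*2 - (3)^2 = 23
Discriminant = (18)^2 - 4*23 = 232.0
Eigenvalues: lambda_1 = 1.3842, lambda_2 = 16.6158
The function is convex.

1


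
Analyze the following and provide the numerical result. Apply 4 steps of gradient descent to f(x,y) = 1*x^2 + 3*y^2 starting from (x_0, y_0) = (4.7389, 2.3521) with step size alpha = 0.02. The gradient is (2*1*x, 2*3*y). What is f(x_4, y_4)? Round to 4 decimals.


Gradient descent on f(x,y) = 1*x^2 + 3*y^2.
Starting point: (4.7389, 2.3521), alpha = 0.02
Step 1: grad_x = 2*1*4.7389 = 9.4778, grad_y = 2*3*2.3521 = 14.1126
  x_1 = 4.7389 - 0.02*9.4778 = 4.5493
  y_1 = 2.3521 - 0.02*14.1126 = 2.0698
Step 2: grad_x = 2*1*4.5493 = 9.0987, grad_y = 2*3*2.0698 = 12.4191
  x_2 = 4.5493 - 0.02*9.0987 = 4.3674
  y_2 = 2.0698 - 0.02*12.4191 = 1.8215
Step 3: grad_x = 2*1*4.3674 = 8.7347, grad_y = 2*3*1.8215 = 10.9288
  x_3 = 4.3674 - 0.02*8.7347 = 4.1927
  y_3 = 1.8215 - 0.02*10.9288 = 1.6029
Step 4: grad_x = 2*1*4.1927 = 8.3854, grad_y = 2*3*1.6029 = 9.6173
  x_4 = 4.1927 - 0.02*8.3854 = 4.025
  y_4 = 1.6029 - 0.02*9.6173 = 1.4105
f(4.025, 1.4105) = 1*4.025^2 + 3*1.4105^2 = 22.1693


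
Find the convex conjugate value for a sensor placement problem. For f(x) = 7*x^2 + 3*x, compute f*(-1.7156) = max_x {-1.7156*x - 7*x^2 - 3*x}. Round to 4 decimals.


f*(y) = sup_x {y*x - a*x^2 - b*x} = sup_x {(y-b)*x - a*x^2}
FOC: (y - b) - 2a*x = 0 => x* = (y - b)/(2a)
x* = (-1.7156 - 3)/(2*7) = -0.3368
f*(-1.7156) = (y-b)^2/(4a) = (-1.7156 - 3)^2/(4*7)
= 22.2369/28 = 0.7942


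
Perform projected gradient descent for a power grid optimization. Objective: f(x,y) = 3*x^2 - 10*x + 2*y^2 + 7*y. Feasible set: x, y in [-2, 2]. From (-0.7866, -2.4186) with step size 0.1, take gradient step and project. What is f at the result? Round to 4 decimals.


Step 1: Compute gradient at (-0.7866, -2.4186).
grad_x = 2*3*-0.7866 - 10 = -14.7196
grad_y = 2*2*-2.4186 + 7 = -2.6744
Step 2: Gradient step.
x_raw = -0.7866 - 0.1*-14.7196 = 0.6854
y_raw = -2.4186 - 0.1*-2.6744 = -2.1512
Step 3: Project onto [-2, 2].
x_proj = clip(0.6854) = 0.6854
y_proj = clip(-2.1512) = -2.0
Step 4: Evaluate f.
f(0.6854, -2.0) = -11.4444


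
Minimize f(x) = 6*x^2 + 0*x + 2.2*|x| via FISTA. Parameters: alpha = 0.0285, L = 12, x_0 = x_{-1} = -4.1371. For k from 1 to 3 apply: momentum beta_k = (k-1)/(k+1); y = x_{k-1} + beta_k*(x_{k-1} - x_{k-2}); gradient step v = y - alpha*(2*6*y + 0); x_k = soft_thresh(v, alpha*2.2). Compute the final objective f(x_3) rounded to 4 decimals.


FISTA on f(x) = 6*x^2 + 0*x + 2.2*|x|
L = 12, alpha = 0.0285
Iteration 1: beta = 0.0, y = -4.1371 + 0.0*(-4.1371 + 4.1371) = -4.1371
  grad(y) = -49.6452, v = y - alpha*grad = -2.7222
  prox(v) = soft_thresh(-2.7222, 0.0627) = -2.6595
Iteration 2: beta = 0.3333, y = -2.6595 + 0.3333*(-2.6595 + 4.1371) = -2.167
  grad(y) = -26.0038, v = y - alpha*grad = -1.4259
  prox(v) = soft_thresh(-1.4259, 0.0627) = -1.3632
Iteration 3: beta = 0.5, y = -1.3632 + 0.5*(-1.3632 + 2.6595) = -0.715
  grad(y) = -8.5801, v = y - alpha*grad = -0.4705
  prox(v) = soft_thresh(-0.4705, 0.0627) = -0.4078
f(x_3) = 6*(-0.4078)^2 + 0*(-0.4078) + 2.2*|-0.4078| = 1.8948


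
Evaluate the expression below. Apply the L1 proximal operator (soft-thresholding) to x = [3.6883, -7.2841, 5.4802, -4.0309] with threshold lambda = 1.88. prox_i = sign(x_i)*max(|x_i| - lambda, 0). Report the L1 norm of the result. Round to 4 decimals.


Soft-thresholding with lambda = 1.88:
prox(3.6883) = sign(3.6883)*max(|3.6883| - 1.88, 0) = 1.8083
prox(-7.2841) = sign(-7.2841)*max(|-7.2841| - 1.88, 0) = -5.4041
prox(5.4802) = sign(5.4802)*max(|5.4802| - 1.88, 0) = 3.6002
prox(-4.0309) = sign(-4.0309)*max(|-4.0309| - 1.88, 0) = -2.1509
prox(x) = [1.8083, -5.4041, 3.6002, -2.1509]
||prox(x)||_1 = 1.8083 + 5.4041 + 3.6002 + 2.1509 = 12.9635


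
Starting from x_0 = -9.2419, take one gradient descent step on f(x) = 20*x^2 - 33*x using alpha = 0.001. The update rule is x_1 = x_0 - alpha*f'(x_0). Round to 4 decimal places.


We compute the gradient at x_0 and apply the update.
f'(x) = 40*x - 33
f'(-9.2419) = 40*-9.2419 - 33 = -402.676
x_1 = -9.2419 - 0.001*-402.676 = -8.8392


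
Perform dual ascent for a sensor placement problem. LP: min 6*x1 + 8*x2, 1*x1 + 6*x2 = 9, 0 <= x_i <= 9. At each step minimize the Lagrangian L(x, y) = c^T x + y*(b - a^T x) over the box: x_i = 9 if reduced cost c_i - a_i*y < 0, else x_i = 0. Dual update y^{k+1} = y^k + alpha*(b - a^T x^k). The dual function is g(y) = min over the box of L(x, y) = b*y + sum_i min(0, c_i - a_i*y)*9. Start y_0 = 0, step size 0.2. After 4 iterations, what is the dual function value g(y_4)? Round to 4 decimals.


Dual ascent for LP: min 6*x1 + 8*x2, 1*x1 + 6*x2 = 9, 0 <= x_i <= 9
Step 1: y^k = 0.0, reduced costs: (6.0, 8.0)
  x^k = (0.0, 0.0), subgradient = b - a^T x = 9.0
  y^{k+1} = 0.0 + 0.2*9.0 = 1.8
Step 2: y^k = 1.8, reduced costs: (4.2, -2.8)
  x^k = (0.0, 9.0), subgradient = b - a^T x = -45.0
  y^{k+1} = 1.8 + 0.2*-45.0 = -7.2
Step 3: y^k = -7.2, reduced costs: (13.2, 51.2)
  x^k = (0.0, 0.0), subgradient = b - a^T x = 9.0
  y^{k+1} = -7.2 + 0.2*9.0 = -5.4
Step 4: y^k = -5.4, reduced costs: (11.4, 40.4)
  x^k = (0.0, 0.0), subgradient = b - a^T x = 9.0
  y^{k+1} = -5.4 + 0.2*9.0 = -3.6
Dual objective at y_4 = -3.6: reduced costs (9.6, 29.6), box minimizer x = (0.0, 0.0)
g(y_4) = b*y + (c1 - a1*y)*x1 + (c2 - a2*y)*x2 = 9*(-3.6) + 9.6*0.0 + 29.6*0.0 = -32.4 + 0.0 + 0.0 = -32.4


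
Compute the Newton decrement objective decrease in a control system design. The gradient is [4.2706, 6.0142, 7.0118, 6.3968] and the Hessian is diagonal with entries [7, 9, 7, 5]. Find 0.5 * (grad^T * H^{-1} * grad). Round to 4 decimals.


Step 1: H is diagonal, so H^(-1) * g = [0.6101, 0.6682, 1.0017, 1.2794].
Step 2: g^T H^(-1) g = sum_i g_i^2 / H_ii
  = (4.2706)^2/7 + (6.0142)^2/9 + (7.0118)^2/7 + (6.3968)^2/5
  = 2.6054 + 4.019 + 7.0236 + 8.1838 = 21.8318
Step 3: Objective decrease = 0.5 * g^T H^(-1) g = 10.9159


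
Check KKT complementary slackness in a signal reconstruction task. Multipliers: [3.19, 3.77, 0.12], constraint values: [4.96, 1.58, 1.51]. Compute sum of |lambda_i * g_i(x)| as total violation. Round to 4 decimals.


KKT complementary slackness check:
lambda_1 * g_1 = 3.19 * 4.96 = 15.8224
lambda_2 * g_2 = 3.77 * 1.58 = 5.9566
lambda_3 * g_3 = 0.12 * 1.51 = 0.1812
Total violation = 15.8224 + 5.9566 + 0.1812 = 21.9602


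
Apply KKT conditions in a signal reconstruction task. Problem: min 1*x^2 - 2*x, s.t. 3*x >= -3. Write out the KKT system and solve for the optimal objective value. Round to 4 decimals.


Step 1: Try lambda = 0 (constraint inactive).
Stationarity: 2*1*x - 2 = 0
x* = 2/(2*1) = 1.0
Check constraint: 3*1.0 = 3.0 >= -3 -- satisfied.
Step 2: Compute optimal value.
f(x*) = 1*1.0^2 - 2*1.0 = -1.0


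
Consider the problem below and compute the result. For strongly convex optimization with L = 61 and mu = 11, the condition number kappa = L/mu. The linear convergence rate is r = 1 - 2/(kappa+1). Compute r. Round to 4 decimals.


Step 1: Compute the condition number.
kappa = L/mu = 61/11 = 5.5455
Step 2: Compute the convergence rate.
r = 1 - 2/(kappa + 1) = 1 - 2*mu/(L + mu) = (L - mu)/(L + mu) = 50/72 = 0.6944


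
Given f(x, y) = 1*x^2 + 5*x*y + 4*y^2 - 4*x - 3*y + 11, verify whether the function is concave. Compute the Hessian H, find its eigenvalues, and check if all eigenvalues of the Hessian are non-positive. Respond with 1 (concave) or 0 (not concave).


The Hessian of f(x,y) = 1*x^2 + 5*x*y + 4*y^2 - 4*x - 3*y + 11 is:
H = [[2, 5], [5, 8]]
Trace = 2 + 8 = 10
Determinant = 2*8 - (5)^2 = -9
Discriminant = (10)^2 - 4*-9 = 136.0
Eigenvalues: lambda_1 = -0.831, lambda_2 = 10.831
The function is not concave.

0


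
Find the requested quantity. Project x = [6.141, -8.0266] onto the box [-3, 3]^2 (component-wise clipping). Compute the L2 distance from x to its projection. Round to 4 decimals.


Project each component onto [-3, 3].
clip(6.141) = 3.0, clip(-8.0266) = -3.0
Projection = [3.0, -3.0]
Squared diffs: [9.8659, 25.2667]
Distance = sqrt(35.1326) = 5.9273


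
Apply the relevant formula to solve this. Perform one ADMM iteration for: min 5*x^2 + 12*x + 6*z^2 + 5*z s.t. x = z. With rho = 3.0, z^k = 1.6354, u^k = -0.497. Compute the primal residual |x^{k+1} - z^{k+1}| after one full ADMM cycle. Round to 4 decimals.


ADMM iteration with rho = 3.0, z^k = 1.6354, u^k = -0.497
Step 1: x-update.
Minimize 5*x^2 + 12*x + (3.0/2)*(x - 1.6354 - 0.497)^2
FOC: (2*5 + 3.0)*x = -12 + 3.0*(1.6354 + 0.497)
x^{k+1} = -0.431
Step 2: z-update.
Minimize 6*z^2 + 5*z + (3.0/2)*(-0.431 - z - 0.497)^2
FOC: (2*6 + 3.0)*z = -5 + 3.0*(-0.431 - 0.497)
z^{k+1} = -0.5189
Step 3: u-update.
u^{k+1} = -0.497 - 0.431 + 0.5189 = -0.4091
Step 4: Primal residual = |-0.431 + 0.5189| = 0.0879


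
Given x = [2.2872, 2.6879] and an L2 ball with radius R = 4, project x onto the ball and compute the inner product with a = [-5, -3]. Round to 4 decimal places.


Step 1: Compute ||x|| (intermediates to 6 decimals).
||x|| = sqrt(2.2872^2 + 2.6879^2) = 3.529319
Step 2: Project.
Since ||x|| <= R, proj = x (no scaling needed).
proj(x) = [2.2872, 2.6879]
Step 3: Dot product.
a^T * proj(x) = -5*2.2872 - 3*2.6879 = -19.4997


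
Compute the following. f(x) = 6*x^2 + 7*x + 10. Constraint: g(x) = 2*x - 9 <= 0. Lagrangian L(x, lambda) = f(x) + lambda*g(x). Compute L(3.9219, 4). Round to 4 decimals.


Step 1: Evaluate f(x).
f(3.9219) = 6*3.9219^2 + 7*3.9219 + 10 = 129.7411
Step 2: Evaluate g(x).
g(3.9219) = 2*3.9219 - 9 = -1.1562
Step 3: Compute Lagrangian.
L = 129.7411 + 4*-1.1562 = 125.1163


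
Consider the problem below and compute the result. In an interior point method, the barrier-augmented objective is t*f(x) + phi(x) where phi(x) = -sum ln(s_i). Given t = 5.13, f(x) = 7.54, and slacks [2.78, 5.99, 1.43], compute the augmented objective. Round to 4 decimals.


Step 1: Compute log-barrier.
ln values: [1.0225, 1.7901, 0.3577]
phi = -(1.0225 + 1.7901 + 0.3577) = -3.1702
Step 2: Compute augmented objective.
t*f(x) = 5.13*7.54 = 38.6802
Total = 38.6802 - 3.1702 = 35.51


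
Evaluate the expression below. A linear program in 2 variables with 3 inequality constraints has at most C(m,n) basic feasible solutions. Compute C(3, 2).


Each vertex corresponds to some choice of n active constraints out of m, so the number of vertices is at most C(m, n) = m! / (n!(m-n)!).
m = 3, n = 2
Numerator: 3 * 2
Denominator: 2! = 2
C(3, 2) = 3


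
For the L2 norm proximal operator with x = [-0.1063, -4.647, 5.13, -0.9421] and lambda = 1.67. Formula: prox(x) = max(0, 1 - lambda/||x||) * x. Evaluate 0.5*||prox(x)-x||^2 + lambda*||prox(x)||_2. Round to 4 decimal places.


Step 1: Compute ||x||.
||x|| = 6.9864
Step 2: Compute scaling factor.
scale = max(0, 1 - 1.67/6.9864) = 0.761
Step 3: prox(x) = [-0.0809, -3.5362, 3.9038, -0.7169]
||prox(x)|| = 5.3164
Step 4: Proximal objective.
0.5*||prox-x||^2 = 1.3945
lambda*||prox|| = 8.8784
Total = 10.2729


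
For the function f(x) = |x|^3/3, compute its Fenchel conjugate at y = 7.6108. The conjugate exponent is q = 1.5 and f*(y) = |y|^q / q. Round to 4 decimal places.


The conjugate exponent q satisfies 1/p + 1/q = 1.
p = 3, so q = 3/(3 - 1) = 1.5
|y|^q = 7.6108^1.5 = 20.9964
f*(7.6108) = 20.9964 / 1.5 = 13.9976


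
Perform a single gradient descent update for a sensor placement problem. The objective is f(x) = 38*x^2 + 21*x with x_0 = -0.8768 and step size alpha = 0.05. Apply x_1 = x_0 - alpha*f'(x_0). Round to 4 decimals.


We compute the gradient at x_0 and apply the update.
f'(x) = 76*x + 21
f'(-0.8768) = 76*-0.8768 + 21 = -45.6368
x_1 = -0.8768 - 0.05*-45.6368 = 1.405


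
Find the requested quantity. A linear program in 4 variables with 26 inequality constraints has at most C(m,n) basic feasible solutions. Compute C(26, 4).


Each vertex corresponds to some choice of n active constraints out of m, so the number of vertices is at most C(m, n) = m! / (n!(m-n)!).
m = 26, n = 4
Numerator: 26 * 25 * 24 * 23
Denominator: 4! = 24
C(26, 4) = 14950


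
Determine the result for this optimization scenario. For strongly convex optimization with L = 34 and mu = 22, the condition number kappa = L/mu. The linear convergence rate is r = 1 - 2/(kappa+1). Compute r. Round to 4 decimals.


Step 1: Compute the condition number.
kappa = L/mu = 34/22 = 1.5455
Step 2: Compute the convergence rate.
r = 1 - 2/(kappa + 1) = 1 - 2*mu/(L + mu) = (L - mu)/(L + mu) = 12/56 = 0.2143
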